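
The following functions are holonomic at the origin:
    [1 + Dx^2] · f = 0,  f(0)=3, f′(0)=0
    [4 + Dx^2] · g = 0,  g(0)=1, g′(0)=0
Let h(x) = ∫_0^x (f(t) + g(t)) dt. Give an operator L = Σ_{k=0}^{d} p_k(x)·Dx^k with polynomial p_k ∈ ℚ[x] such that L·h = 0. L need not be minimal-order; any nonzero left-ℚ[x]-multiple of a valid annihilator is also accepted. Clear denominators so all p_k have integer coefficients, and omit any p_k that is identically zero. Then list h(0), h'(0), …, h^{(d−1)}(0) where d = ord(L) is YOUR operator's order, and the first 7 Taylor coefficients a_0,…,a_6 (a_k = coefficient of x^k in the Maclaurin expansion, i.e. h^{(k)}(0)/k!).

L = 4·Dx + 5·Dx^3 + Dx^5  (order 5).
h: a_k = 0, 4, 0, -7/6, 0, 19/120, 0, …
ICs: h(0) = 0, h′(0) = 4, h′′(0) = 0, h′′′(0) = -7, h′′′′(0) = 0.

f: a_k = 3, 0, -3/2, 0, 1/8, 0, -1/240, …
g: a_k = 1, 0, -2, 0, 2/3, 0, -4/45, …
L₀ := lclm(L_f,L_g); ord L₀ ≤ 2+2.
h=∫₀ˣh₀: take L = L₀·Dx.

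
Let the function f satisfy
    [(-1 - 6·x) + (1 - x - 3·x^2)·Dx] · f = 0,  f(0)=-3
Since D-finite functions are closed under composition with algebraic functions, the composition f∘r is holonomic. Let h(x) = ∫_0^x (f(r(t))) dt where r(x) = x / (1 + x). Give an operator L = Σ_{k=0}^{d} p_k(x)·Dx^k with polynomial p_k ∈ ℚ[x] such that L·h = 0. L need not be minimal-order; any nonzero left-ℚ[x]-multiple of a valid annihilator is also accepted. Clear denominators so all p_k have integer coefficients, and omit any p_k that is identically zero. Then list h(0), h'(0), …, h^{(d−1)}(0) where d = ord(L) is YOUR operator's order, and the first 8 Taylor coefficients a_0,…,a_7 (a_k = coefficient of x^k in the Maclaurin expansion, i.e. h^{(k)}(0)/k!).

f: a_k = -3, -3, -12, -21, -57, -120, -291, -651, …
h₀=f(r): pull back L_f along r ⇒ L₀.
∫: right-multiply L₀ by Dx.
L = (1 + 7·x)·Dx + (-1 - 2·x + 2·x^2 + 3·x^3)·Dx^2  (order 2).
h: a_k = 0, -3, -3/2, -3, 0, -27/5, 9/2, -108/7, …
ICs: h(0) = 0, h′(0) = -3.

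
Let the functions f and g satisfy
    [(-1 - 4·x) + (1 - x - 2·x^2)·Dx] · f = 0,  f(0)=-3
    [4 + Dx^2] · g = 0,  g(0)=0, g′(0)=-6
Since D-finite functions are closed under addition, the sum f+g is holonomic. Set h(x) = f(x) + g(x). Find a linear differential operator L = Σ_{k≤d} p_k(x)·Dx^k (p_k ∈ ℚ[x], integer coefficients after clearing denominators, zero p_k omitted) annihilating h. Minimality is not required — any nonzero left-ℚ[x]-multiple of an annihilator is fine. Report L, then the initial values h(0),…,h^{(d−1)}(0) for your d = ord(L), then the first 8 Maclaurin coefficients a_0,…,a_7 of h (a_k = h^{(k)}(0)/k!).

f: a_k = -3, -3, -9, -15, -33, -63, -129, -255, …
g: a_k = 0, -6, 0, 4, 0, -4/5, 0, 8/105, …
Sum ⇒ L₀ = lclm(L_f,L_g) in ℚ(x)⟨Dx⟩.
L = (68 + 304·x + 200·x^2 + 320·x^3 + 160·x^4 + 128·x^5) + (-20 + 12·x + 24·x^2 + 8·x^3 + 48·x^4 + 96·x^5 + 64·x^6)·Dx + (17 + 76·x + 50·x^2 + 80·x^3 + 40·x^4 + 32·x^5)·Dx^2 + (-5 + 3·x + 6·x^2 + 2·x^3 + 12·x^4 + 24·x^5 + 16·x^6)·Dx^3  (order 3).
h: a_k = -3, -9, -9, -11, -33, -319/5, -129, -26767/105, …
ICs: h(0) = -3, h′(0) = -9, h′′(0) = -18.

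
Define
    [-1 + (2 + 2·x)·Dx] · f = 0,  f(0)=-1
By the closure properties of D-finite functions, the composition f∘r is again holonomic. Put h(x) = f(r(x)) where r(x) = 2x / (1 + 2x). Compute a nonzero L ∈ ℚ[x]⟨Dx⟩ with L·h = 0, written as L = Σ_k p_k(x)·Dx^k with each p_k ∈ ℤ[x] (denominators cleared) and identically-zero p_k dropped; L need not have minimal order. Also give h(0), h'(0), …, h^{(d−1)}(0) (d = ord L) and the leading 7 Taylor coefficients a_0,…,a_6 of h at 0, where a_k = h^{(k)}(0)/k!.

L = -1 + (1 + 6·x + 8·x^2)·Dx  (order 1).
h: a_k = -1, -1, 5/2, -13/2, 141/8, -399/8, 2353/16, …
ICs: h(0) = -1.

f: a_k = -1, -1/2, 1/8, -1/16, 5/128, -7/256, 21/1024, …
Substitute x→r, Dx→(1/r')Dx; clear ⇒ L₀.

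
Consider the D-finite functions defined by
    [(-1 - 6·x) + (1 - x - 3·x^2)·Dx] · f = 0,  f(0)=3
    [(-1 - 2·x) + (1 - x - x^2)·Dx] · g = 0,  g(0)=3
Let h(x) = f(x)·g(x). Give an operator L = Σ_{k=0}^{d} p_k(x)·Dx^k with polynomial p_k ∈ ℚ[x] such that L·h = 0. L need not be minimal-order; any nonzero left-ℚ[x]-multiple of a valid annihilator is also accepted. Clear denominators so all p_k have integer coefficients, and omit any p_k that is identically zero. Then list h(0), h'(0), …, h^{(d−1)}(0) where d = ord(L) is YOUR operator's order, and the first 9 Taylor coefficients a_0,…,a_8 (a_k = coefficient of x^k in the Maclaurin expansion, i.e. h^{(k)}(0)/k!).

L = (-2 - 6·x + 12·x^2 + 12·x^3) + (1 - 2·x - 3·x^2 + 4·x^3 + 3·x^4)·Dx  (order 1).
h: a_k = 9, 18, 63, 144, 378, 882, 2133, 4968, 11673, …
ICs: h(0) = 9.

f: a_k = 3, 3, 12, 21, 57, 120, 291, 651, 1524, …
g: a_k = 3, 3, 6, 9, 15, 24, 39, 63, 102, …
h₀=f·g: eliminate ⇒ L₀, order ≤ 1·1.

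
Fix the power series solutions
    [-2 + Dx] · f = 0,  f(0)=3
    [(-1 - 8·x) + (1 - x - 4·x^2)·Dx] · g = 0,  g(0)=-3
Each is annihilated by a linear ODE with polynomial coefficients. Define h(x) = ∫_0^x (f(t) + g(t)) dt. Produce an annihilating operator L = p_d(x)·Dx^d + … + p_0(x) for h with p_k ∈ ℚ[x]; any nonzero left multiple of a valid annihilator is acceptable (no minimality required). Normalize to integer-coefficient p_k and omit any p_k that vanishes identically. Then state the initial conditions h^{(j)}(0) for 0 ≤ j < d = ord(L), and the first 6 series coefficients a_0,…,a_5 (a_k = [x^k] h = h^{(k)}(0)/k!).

L = (16 + 20·x + 240·x^2 + 128·x^3)·Dx + (-6 - 32·x - 124·x^2 + 32·x^3 + 64·x^4)·Dx^2 + (-1 + 11·x + 2·x^2 - 48·x^3 - 32·x^4)·Dx^3  (order 3).
h: a_k = 0, 0, 3/2, -3, -23/4, -17, …
ICs: h(0) = 0, h′(0) = 0, h′′(0) = 3.

f: a_k = 3, 6, 6, 4, 2, 4/5, …
g: a_k = -3, -3, -15, -27, -87, -195, …
f+g: L₀ = lclm(L_f,L_g), ord ≤ 1+1.
∫: right-multiply L₀ by Dx.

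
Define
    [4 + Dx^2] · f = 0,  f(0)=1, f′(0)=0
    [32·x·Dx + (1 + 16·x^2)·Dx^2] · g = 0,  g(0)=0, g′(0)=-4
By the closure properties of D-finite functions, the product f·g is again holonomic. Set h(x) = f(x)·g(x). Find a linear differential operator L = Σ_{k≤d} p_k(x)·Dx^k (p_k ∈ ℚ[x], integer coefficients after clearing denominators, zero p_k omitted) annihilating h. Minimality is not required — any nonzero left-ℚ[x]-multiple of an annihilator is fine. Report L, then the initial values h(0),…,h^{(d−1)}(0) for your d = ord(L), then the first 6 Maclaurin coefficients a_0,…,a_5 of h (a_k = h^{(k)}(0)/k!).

L = (1360 + 60416·x^2 + 106496·x^4 + 262144·x^6 + 1048576·x^8) + (2304·x + 45056·x^3 + 196608·x^5 + 1048576·x^7)·Dx + (360 + 15872·x^2 + 36864·x^4 + 131072·x^6 + 524288·x^8)·Dx^2 + (576·x + 11264·x^3 + 49152·x^5 + 262144·x^7)·Dx^3 + (5 + 192·x^2 + 2560·x^4 + 16384·x^6 + 65536·x^8)·Dx^4  (order 4).
h: a_k = 0, -4, 0, 88/3, 0, -3752/15, …
ICs: h(0) = 0, h′(0) = -4, h′′(0) = 0, h′′′(0) = 176.

f: a_k = 1, 0, -2, 0, 2/3, 0, …
g: a_k = 0, -4, 0, 64/3, 0, -1024/5, …
f·g: L₀ = L_f ⊗_s L_g, ord ≤ 2·2.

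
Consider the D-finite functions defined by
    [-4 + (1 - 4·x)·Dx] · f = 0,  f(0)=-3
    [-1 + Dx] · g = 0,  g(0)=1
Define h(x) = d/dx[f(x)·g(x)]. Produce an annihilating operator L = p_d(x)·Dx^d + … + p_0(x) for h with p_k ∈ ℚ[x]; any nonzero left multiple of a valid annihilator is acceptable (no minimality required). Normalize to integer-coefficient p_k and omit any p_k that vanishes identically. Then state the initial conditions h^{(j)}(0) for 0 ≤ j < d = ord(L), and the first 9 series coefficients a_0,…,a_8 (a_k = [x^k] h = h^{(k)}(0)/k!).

f: a_k = -3, -12, -48, -192, -768, -3072, -12288, -49152, -196608, …
g: a_k = 1, 1, 1/2, 1/6, 1/24, 1/120, 1/720, 1/5040, 1/40320, …
h₀=f·g: eliminate ⇒ L₀, order ≤ 1·1.
h₀' ⇒ L via d/dx closure of L₀.
L = (41 - 40·x + 16·x^2) + (-5 + 24·x - 16·x^2)·Dx  (order 1).
h: a_k = -15, -123, -1479/2, -7889/2, -157781/8, -757349/8, -106028861/240, -3392923553/1680, -122145247909/13440, …
ICs: h(0) = -15.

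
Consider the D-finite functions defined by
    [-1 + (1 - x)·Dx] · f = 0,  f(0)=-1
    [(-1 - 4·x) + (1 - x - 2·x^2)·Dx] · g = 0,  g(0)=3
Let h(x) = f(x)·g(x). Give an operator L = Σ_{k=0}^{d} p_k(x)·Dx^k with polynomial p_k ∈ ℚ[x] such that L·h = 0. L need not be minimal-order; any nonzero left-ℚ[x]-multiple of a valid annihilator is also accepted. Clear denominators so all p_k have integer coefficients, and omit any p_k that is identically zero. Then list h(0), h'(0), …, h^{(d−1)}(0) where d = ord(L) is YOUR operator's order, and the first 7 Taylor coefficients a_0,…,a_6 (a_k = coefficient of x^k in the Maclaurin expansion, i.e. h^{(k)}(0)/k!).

L = (-2 - 2·x + 6·x^2) + (1 - 2·x - x^2 + 2·x^3)·Dx  (order 1).
h: a_k = -3, -6, -15, -30, -63, -126, -255, …
ICs: h(0) = -3.

f: a_k = -1, -1, -1, -1, -1, -1, -1, …
g: a_k = 3, 3, 9, 15, 33, 63, 129, …
Product ⇒ symmetric product L₀, ord ≤ 1.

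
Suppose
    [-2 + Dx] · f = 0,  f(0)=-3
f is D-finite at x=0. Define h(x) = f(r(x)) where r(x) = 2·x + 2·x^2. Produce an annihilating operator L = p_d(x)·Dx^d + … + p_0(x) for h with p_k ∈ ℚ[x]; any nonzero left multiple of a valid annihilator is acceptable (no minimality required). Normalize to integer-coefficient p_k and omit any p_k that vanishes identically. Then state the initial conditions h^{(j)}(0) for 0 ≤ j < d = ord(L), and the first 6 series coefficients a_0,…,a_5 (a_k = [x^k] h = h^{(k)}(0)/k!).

L = (-4 - 8·x) + Dx  (order 1).
h: a_k = -3, -12, -36, -80, -152, -1248/5, …
ICs: h(0) = -3.

f: a_k = -3, -6, -6, -4, -2, -4/5, …
L₀ from L_f via x↦r, Dx↦r'^{-1}Dx.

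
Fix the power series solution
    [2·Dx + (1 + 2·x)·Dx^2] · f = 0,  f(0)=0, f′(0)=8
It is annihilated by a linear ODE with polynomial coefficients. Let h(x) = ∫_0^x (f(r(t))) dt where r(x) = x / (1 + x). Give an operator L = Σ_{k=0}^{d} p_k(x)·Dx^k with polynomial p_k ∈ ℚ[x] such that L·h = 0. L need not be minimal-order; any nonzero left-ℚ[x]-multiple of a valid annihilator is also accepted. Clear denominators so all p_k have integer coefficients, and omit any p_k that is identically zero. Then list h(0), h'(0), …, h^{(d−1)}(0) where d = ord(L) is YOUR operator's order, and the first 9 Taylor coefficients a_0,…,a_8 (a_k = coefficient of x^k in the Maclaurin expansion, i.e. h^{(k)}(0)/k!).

f: a_k = 0, 8, -8, 32/3, -16, 128/5, -128/3, 512/7, -128, …
h₀=f(r): pull back L_f along r ⇒ L₀.
∫: right-multiply L₀ by Dx.
L = (4 + 6·x)·Dx^2 + (1 + 4·x + 3·x^2)·Dx^3  (order 3).
h: a_k = 0, 0, 4, -16/3, 26/3, -16, 484/15, -208/3, 1093/7, …
ICs: h(0) = 0, h′(0) = 0, h′′(0) = 8.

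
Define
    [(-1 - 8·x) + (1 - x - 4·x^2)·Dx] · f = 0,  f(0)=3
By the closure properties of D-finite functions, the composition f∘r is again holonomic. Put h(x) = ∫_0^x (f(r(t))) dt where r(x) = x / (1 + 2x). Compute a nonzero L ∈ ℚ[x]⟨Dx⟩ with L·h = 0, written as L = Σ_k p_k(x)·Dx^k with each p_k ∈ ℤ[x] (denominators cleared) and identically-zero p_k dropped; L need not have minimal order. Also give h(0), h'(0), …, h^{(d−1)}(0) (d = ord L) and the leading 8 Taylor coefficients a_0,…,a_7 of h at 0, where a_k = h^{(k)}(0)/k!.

f: a_k = 3, 3, 15, 27, 87, 195, 543, 1323, …
f∘r: x↦r, Dx↦Dx/r' in L_f ⇒ L₀.
Integrate: L := L₀·Dx.
L = (1 + 10·x)·Dx + (-1 - 5·x - 4·x^2 + 4·x^3)·Dx^2  (order 2).
h: a_k = 0, 3, 3/2, 3, -21/4, 81/5, -95/2, 1017/7, …
ICs: h(0) = 0, h′(0) = 3.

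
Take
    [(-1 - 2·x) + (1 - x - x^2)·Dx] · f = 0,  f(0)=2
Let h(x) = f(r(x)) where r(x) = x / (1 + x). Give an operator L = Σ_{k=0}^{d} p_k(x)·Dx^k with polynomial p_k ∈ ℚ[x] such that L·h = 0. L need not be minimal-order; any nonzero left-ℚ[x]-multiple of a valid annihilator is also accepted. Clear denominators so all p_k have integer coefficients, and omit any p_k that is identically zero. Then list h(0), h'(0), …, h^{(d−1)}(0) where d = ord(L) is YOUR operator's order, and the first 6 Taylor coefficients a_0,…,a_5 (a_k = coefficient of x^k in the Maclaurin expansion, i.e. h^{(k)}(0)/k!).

L = (1 + 3·x) + (-1 - 2·x + x^3)·Dx  (order 1).
h: a_k = 2, 2, 2, 0, 2, -2, …
ICs: h(0) = 2.

f: a_k = 2, 2, 4, 6, 10, 16, …
Substitute x→r, Dx→(1/r')Dx; clear ⇒ L₀.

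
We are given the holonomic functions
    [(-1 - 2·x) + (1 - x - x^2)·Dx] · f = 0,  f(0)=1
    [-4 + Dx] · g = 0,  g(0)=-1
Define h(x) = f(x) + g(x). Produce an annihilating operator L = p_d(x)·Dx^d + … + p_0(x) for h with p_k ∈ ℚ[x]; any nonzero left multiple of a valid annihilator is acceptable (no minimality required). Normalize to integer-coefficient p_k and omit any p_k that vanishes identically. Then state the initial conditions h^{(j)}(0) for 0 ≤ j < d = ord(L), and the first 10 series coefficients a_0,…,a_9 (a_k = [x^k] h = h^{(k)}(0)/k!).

L = (-8·x - 72·x^2 - 32·x^3) + (-12 + 38·x + 22·x^2 - 32·x^3 - 16·x^4)·Dx + (3 - 9·x - x^2 + 10·x^3 + 4·x^4)·Dx^2  (order 2).
h: a_k = 0, -3, -6, -23/3, -17/3, -8/15, 329/45, 5591/315, 10198/315, 153877/2835, …
ICs: h(0) = 0, h′(0) = -3.

f: a_k = 1, 1, 2, 3, 5, 8, 13, 21, 34, 55, …
g: a_k = -1, -4, -8, -32/3, -32/3, -128/15, -256/45, -1024/315, -512/315, -2048/2835, …
f+g: L₀ = lclm(L_f,L_g), ord ≤ 1+1.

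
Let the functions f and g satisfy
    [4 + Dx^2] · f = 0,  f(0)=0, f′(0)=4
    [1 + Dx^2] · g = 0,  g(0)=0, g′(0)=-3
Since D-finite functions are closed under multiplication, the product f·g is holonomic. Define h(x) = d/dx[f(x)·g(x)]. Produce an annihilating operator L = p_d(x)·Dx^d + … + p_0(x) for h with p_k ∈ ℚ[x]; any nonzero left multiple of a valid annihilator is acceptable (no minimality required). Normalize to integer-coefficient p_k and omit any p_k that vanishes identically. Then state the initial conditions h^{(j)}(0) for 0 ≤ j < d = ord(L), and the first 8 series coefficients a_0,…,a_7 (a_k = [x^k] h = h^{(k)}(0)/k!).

L = 9 + 10·Dx^2 + Dx^4  (order 4).
h: a_k = 0, -24, 0, 40, 0, -91/5, 0, 82/21, …
ICs: h(0) = 0, h′(0) = -24, h′′(0) = 0, h′′′(0) = 240.

f: a_k = 0, 4, 0, -8/3, 0, 8/15, 0, -16/315, …
g: a_k = 0, -3, 0, 1/2, 0, -1/40, 0, 1/1680, …
Product ⇒ symmetric product L₀, ord ≤ 4.
Derive L from L₀ (diff closure).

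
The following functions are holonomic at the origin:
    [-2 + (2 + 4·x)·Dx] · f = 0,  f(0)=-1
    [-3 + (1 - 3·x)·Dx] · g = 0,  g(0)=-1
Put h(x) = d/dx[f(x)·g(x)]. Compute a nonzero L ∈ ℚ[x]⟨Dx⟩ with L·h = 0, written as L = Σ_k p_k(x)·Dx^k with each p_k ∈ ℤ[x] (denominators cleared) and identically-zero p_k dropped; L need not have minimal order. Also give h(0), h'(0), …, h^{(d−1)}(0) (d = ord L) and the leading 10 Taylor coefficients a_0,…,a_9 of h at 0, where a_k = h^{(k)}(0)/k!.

L = (23 + 72·x + 27·x^2) + (-4 + x + 27·x^2 + 18·x^3)·Dx  (order 1).
h: a_k = 4, 23, 105, 835/2, 1570, 45153/8, 158151/8, 1084035/16, 7318845/32, 97572445/128, …
ICs: h(0) = 4.

f: a_k = -1, -1, 1/2, -1/2, 5/8, -7/8, 21/16, -33/16, 429/128, -715/128, …
g: a_k = -1, -3, -9, -27, -81, -243, -729, -2187, -6561, -19683, …
L₀ := L_f ⊗_s L_g (sym. prod.), ord ≤ 1.
Derive L from L₀ (diff closure).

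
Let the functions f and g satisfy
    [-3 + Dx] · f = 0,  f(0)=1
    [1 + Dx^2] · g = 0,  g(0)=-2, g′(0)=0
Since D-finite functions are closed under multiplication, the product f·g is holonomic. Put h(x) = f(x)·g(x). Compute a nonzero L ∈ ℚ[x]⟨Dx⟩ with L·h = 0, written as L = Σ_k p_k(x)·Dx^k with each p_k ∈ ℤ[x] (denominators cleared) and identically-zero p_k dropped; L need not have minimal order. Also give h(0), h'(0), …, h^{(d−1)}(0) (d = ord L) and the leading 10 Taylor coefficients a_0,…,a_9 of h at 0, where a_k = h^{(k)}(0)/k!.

L = 10 - 6·Dx + Dx^2  (order 2).
h: a_k = -2, -6, -8, -6, -7/3, 1/5, 44/45, 83/105, 527/1260, 71/420, …
ICs: h(0) = -2, h′(0) = -6.

f: a_k = 1, 3, 9/2, 9/2, 27/8, 81/40, 81/80, 243/560, 729/4480, 243/4480, …
g: a_k = -2, 0, 1, 0, -1/12, 0, 1/360, 0, -1/20160, 0, …
Sym-product of L_f,L_g gives L₀ (≤ ord 2).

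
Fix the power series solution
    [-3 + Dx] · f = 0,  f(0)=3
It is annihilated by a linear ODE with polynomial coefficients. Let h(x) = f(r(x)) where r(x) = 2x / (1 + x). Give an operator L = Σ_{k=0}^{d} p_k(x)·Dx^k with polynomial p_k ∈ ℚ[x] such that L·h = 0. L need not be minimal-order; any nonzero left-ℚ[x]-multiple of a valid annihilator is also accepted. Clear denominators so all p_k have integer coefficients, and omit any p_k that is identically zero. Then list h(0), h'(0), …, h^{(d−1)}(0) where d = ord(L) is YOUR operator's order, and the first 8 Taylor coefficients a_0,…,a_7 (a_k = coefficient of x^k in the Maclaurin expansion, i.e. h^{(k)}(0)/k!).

L = -6 + (1 + 2·x + x^2)·Dx  (order 1).
h: a_k = 3, 18, 36, 18, -18, -18/5, 72/5, -342/35, …
ICs: h(0) = 3.

f: a_k = 3, 9, 27/2, 27/2, 81/8, 243/40, 243/80, 729/560, …
f∘r: x↦r, Dx↦Dx/r' in L_f ⇒ L₀.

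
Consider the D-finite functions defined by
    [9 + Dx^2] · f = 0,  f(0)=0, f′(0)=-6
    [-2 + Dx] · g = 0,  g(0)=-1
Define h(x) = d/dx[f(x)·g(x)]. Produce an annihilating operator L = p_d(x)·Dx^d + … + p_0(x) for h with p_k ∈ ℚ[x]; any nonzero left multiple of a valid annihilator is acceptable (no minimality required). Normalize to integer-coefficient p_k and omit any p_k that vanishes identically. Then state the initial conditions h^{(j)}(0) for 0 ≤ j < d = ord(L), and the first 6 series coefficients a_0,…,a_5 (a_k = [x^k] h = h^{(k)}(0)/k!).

f: a_k = 0, -6, 0, 9, 0, -81/20, …
g: a_k = -1, -2, -2, -4/3, -2/3, -4/15, …
h₀=f·g: eliminate ⇒ L₀, order ≤ 2·1.
h=h₀': d/dx-closure on L₀ ⇒ L.
L = 13 - 4·Dx + Dx^2  (order 2).
h: a_k = 6, 24, 9, -40, -199/4, -69/5, …
ICs: h(0) = 6, h′(0) = 24.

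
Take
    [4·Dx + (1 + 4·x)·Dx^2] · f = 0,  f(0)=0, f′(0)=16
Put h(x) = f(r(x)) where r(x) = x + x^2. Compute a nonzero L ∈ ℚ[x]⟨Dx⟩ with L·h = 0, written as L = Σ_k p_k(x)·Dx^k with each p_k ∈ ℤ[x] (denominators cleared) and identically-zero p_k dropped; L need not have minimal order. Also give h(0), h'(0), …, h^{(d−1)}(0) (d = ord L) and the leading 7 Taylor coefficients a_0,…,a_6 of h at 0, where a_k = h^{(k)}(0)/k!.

f: a_k = 0, 16, -32, 256/3, -256, 4096/5, -8192/3, …
h₀=f(r): pull back L_f along r ⇒ L₀.
L = 2·Dx + (1 + 2·x)·Dx^2  (order 2).
h: a_k = 0, 16, -16, 64/3, -32, 256/5, -256/3, …
ICs: h(0) = 0, h′(0) = 16.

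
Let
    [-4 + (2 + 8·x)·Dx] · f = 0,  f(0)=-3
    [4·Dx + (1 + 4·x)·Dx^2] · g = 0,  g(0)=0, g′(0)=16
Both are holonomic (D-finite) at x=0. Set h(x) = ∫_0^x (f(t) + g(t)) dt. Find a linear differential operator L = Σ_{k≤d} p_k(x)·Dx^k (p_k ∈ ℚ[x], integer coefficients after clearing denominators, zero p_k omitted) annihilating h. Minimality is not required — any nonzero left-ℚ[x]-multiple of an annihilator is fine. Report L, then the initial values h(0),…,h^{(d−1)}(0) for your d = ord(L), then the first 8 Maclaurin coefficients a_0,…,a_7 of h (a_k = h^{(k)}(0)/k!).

L = 8·Dx^2 + (10 + 40·x)·Dx^3 + (1 + 8·x + 16·x^2)·Dx^4  (order 4).
h: a_k = 0, -3, 5, -26/3, 55/3, -226/5, 1838/15, -7436/21, …
ICs: h(0) = 0, h′(0) = -3, h′′(0) = 10, h′′′(0) = -52.

f: a_k = -3, -6, 6, -12, 30, -84, 252, -792, …
g: a_k = 0, 16, -32, 256/3, -256, 4096/5, -8192/3, 65536/7, …
f+g: L₀ = lclm(L_f,L_g), ord ≤ 1+2.
∫: right-multiply L₀ by Dx.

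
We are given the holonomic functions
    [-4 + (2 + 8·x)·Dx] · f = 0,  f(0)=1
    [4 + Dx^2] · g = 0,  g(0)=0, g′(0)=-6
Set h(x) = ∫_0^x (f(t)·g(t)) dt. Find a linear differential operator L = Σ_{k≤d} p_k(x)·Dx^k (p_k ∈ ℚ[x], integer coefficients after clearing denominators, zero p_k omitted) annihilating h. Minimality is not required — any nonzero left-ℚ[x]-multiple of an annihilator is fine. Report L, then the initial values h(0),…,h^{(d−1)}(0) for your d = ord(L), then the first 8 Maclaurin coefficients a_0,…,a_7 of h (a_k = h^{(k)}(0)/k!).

L = (16 + 32·x + 64·x^2)·Dx + (-4 - 16·x)·Dx^2 + (1 + 8·x + 16·x^2)·Dx^3  (order 3).
h: a_k = 0, 0, -3, -4, 4, -16/5, 128/15, -768/35, …
ICs: h(0) = 0, h′(0) = 0, h′′(0) = -6.

f: a_k = 1, 2, -2, 4, -10, 28, -84, 264, …
g: a_k = 0, -6, 0, 4, 0, -4/5, 0, 8/105, …
L₀ := L_f ⊗_s L_g (sym. prod.), ord ≤ 2.
h=∫h₀ ⇒ L = L₀·Dx.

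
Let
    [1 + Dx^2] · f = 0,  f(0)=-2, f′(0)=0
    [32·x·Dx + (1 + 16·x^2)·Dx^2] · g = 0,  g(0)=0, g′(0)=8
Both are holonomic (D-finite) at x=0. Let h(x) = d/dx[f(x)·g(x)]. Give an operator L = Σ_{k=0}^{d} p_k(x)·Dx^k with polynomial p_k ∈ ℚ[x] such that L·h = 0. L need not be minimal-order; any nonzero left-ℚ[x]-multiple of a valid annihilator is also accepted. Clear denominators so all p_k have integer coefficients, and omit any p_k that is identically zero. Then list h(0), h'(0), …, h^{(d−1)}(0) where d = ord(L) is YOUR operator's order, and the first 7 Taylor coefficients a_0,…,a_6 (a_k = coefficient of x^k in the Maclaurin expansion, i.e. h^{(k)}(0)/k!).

f: a_k = -2, 0, 1, 0, -1/12, 0, 1/360, …
g: a_k = 0, 8, 0, -128/3, 0, 2048/5, 0, …
L₀ := L_f ⊗_s L_g (sym. prod.), ord ≤ 4.
h₀' ⇒ L via d/dx closure of L₀.
L = (209105 + 6893664·x^2 + 261353216·x^4 + 52248576·x^6 - 2162688·x^8 - 60817408·x^10 + 16777216·x^12) + (108608·x + 9933824·x^3 + 133857280·x^5 + 44564480·x^7 + 20971520·x^9 + 67108864·x^11)·Dx + (210210 + 6980800·x^2 + 263314944·x^4 + 66224128·x^6 + 4063232·x^8 - 54525952·x^10 + 33554432·x^12)·Dx^2 + (108608·x + 9933824·x^3 + 133857280·x^5 + 44564480·x^7 + 20971520·x^9 + 67108864·x^11)·Dx^3 + (1105 + 87136·x^2 + 1961728·x^4 + 13975552·x^6 + 6225920·x^8 + 6291456·x^10 + 16777216·x^12)·Dx^4  (order 4).
h: a_k = -16, 0, 280, 0, -12938/3, 0, 3079271/45, …
ICs: h(0) = -16, h′(0) = 0, h′′(0) = 560, h′′′(0) = 0.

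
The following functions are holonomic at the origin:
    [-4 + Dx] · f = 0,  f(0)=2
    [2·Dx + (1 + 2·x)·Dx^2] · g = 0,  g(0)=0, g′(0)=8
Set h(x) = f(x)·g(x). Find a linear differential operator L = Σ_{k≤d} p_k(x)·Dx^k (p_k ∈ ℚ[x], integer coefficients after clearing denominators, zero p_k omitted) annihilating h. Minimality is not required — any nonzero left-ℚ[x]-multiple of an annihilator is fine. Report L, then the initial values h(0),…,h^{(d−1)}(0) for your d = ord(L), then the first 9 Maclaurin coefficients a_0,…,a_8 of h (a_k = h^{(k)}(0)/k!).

f: a_k = 2, 8, 16, 64/3, 64/3, 256/15, 512/45, 2048/315, 1024/315, …
g: a_k = 0, 8, -8, 32/3, -16, 128/5, -128/3, 512/7, -128, …
Product ⇒ symmetric product L₀, ord ≤ 2.
L = (8 + 32·x) + (-6 - 16·x)·Dx + (1 + 2·x)·Dx^2  (order 2).
h: a_k = 0, 16, 48, 256/3, 96, 1408/15, 512/9, 17408/315, -256/45, …
ICs: h(0) = 0, h′(0) = 16.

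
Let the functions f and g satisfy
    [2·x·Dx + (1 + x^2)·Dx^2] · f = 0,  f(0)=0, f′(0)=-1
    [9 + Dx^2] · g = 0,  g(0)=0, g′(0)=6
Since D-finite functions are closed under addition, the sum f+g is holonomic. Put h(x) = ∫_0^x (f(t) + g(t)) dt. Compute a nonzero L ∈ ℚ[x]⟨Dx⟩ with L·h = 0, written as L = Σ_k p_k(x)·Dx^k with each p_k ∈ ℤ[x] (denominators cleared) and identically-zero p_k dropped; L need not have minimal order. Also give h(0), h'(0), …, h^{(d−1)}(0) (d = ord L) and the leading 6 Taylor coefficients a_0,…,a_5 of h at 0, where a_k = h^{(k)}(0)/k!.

f: a_k = 0, -1, 0, 1/3, 0, -1/5, …
g: a_k = 0, 6, 0, -9, 0, 81/20, …
L₀ := lclm(L_f,L_g); ord L₀ ≤ 2+2.
∫: right-multiply L₀ by Dx.
L = (-54·x + 540·x^3 + 162·x^5)·Dx^2 + (63 + 279·x^2 + 297·x^4 + 81·x^6)·Dx^3 + (-6·x + 60·x^3 + 18·x^5)·Dx^4 + (7 + 31·x^2 + 33·x^4 + 9·x^6)·Dx^5  (order 5).
h: a_k = 0, 0, 5/2, 0, -13/6, 0, …
ICs: h(0) = 0, h′(0) = 0, h′′(0) = 5, h′′′(0) = 0, h′′′′(0) = -52.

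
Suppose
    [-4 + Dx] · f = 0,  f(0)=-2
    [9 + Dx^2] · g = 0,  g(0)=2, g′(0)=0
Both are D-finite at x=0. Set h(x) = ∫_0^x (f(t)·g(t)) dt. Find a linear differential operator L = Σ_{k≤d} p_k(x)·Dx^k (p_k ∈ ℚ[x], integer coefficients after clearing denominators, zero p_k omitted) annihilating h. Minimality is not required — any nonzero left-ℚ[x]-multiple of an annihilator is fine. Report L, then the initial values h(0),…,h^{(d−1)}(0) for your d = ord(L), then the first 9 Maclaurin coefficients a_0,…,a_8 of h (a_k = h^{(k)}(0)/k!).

L = 25·Dx - 8·Dx^2 + Dx^3  (order 3).
h: a_k = 0, -4, -8, -14/3, 22/3, 527/30, 779/45, 1679/180, 4031/2520, …
ICs: h(0) = 0, h′(0) = -4, h′′(0) = -16.

f: a_k = -2, -8, -16, -64/3, -64/3, -256/15, -512/45, -2048/315, -1024/315, …
g: a_k = 2, 0, -9, 0, 27/4, 0, -81/40, 0, 729/2240, …
L₀ := L_f ⊗_s L_g (sym. prod.), ord ≤ 2.
∫: right-multiply L₀ by Dx.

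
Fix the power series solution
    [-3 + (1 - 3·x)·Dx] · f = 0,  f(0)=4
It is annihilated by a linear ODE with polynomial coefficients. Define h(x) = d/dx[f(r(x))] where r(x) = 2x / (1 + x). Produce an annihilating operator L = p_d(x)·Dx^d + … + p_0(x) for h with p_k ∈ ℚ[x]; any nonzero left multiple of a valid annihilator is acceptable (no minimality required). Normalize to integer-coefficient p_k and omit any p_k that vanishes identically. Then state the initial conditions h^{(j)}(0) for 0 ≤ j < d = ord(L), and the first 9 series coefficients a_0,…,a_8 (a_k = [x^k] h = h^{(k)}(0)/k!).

f: a_k = 4, 12, 36, 108, 324, 972, 2916, 8748, 26244, …
L₀ from L_f via x↦r, Dx↦r'^{-1}Dx.
Differentiate: ansatz ord ≤ ord L₀ ⇒ L.
L = 10 + (-1 + 5·x)·Dx  (order 1).
h: a_k = 24, 240, 1800, 12000, 75000, 450000, 2625000, 15000000, 84375000, …
ICs: h(0) = 24.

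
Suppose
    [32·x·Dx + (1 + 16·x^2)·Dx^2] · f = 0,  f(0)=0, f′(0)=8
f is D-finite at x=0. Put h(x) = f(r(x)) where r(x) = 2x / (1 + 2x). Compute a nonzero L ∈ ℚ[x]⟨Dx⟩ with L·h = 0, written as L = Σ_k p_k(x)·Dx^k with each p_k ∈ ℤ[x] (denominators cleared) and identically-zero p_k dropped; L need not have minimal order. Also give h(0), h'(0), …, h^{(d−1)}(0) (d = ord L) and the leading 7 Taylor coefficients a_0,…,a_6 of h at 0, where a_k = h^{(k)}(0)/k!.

L = (4 + 136·x)·Dx + (1 + 4·x + 68·x^2)·Dx^2  (order 2).
h: a_k = 0, 16, -32, -832/3, 1920, 25856/5, -312832/3, …
ICs: h(0) = 0, h′(0) = 16.

f: a_k = 0, 8, 0, -128/3, 0, 2048/5, 0, …
h₀=f(r): pull back L_f along r ⇒ L₀.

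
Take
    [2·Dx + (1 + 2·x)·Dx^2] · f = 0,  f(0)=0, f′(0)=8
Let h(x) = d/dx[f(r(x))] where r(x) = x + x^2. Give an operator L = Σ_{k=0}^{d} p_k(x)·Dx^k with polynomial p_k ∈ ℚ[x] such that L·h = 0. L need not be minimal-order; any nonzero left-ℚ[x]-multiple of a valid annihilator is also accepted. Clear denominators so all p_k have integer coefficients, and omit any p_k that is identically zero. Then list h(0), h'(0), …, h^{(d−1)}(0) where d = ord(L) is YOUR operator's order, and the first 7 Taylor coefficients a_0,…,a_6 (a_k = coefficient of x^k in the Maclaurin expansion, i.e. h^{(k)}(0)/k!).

f: a_k = 0, 8, -8, 32/3, -16, 128/5, -128/3, …
h₀=f(r): pull back L_f along r ⇒ L₀.
Derive L from L₀ (diff closure).
L = (4·x + 4·x^2) + (1 + 4·x + 6·x^2 + 4·x^3)·Dx  (order 1).
h: a_k = 8, 0, -16, 32, -32, 0, 64, …
ICs: h(0) = 8.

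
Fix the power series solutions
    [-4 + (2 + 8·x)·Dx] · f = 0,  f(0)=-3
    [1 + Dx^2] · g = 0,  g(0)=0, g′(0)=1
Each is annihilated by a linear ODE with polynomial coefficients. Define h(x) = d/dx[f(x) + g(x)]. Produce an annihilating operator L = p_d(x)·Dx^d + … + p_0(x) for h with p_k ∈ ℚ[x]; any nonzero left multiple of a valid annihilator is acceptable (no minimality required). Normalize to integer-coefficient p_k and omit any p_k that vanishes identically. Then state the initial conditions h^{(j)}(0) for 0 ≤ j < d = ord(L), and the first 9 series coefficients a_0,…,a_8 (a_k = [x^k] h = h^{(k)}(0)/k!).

L = (-122 - 16·x - 32·x^2) + (-13 - 60·x - 48·x^2 - 64·x^3)·Dx + (-122 - 16·x - 32·x^2)·Dx^2 + (-13 - 60·x - 48·x^2 - 64·x^3)·Dx^3  (order 3).
h: a_k = -5, 12, -73/2, 120, -10079/24, 1512, -3991681/720, 20592, -3113510399/40320, …
ICs: h(0) = -5, h′(0) = 12, h′′(0) = -73.

f: a_k = -3, -6, 6, -12, 30, -84, 252, -792, 2574, …
g: a_k = 0, 1, 0, -1/6, 0, 1/120, 0, -1/5040, 0, …
h₀=f+g: left-lcm gives L₀, ord ≤ 3.
h₀' ⇒ L via d/dx closure of L₀.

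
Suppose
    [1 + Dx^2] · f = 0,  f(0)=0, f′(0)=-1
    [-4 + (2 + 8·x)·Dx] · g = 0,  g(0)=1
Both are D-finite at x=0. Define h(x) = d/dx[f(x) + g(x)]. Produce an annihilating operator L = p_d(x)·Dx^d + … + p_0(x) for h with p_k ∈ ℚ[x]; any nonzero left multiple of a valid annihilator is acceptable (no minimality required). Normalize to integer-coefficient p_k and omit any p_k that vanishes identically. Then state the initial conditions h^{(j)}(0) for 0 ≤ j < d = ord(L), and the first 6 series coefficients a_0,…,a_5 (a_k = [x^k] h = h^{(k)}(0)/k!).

f: a_k = 0, -1, 0, 1/6, 0, -1/120, …
g: a_k = 1, 2, -2, 4, -10, 28, …
Sum ⇒ L₀ = lclm(L_f,L_g) in ℚ(x)⟨Dx⟩.
h=h₀': d/dx-closure on L₀ ⇒ L.
L = (-122 - 16·x - 32·x^2) + (-13 - 60·x - 48·x^2 - 64·x^3)·Dx + (-122 - 16·x - 32·x^2)·Dx^2 + (-13 - 60·x - 48·x^2 - 64·x^3)·Dx^3  (order 3).
h: a_k = 1, -4, 25/2, -40, 3359/24, -504, …
ICs: h(0) = 1, h′(0) = -4, h′′(0) = 25.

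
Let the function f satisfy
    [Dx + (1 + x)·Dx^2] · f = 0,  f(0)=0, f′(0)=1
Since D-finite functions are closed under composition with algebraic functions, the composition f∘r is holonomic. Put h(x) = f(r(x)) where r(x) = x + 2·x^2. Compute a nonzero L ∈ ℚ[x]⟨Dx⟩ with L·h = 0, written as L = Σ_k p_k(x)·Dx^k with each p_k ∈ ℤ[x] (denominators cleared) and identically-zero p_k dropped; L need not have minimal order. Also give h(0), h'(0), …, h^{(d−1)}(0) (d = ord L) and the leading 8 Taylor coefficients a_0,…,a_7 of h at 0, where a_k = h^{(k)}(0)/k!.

L = (-3 + 4·x + 8·x^2)·Dx + (1 + 5·x + 6·x^2 + 8·x^3)·Dx^2  (order 2).
h: a_k = 0, 1, 3/2, -5/3, -1/4, 11/5, -3/2, -13/7, …
ICs: h(0) = 0, h′(0) = 1.

f: a_k = 0, 1, -1/2, 1/3, -1/4, 1/5, -1/6, 1/7, …
h₀=f(r): pull back L_f along r ⇒ L₀.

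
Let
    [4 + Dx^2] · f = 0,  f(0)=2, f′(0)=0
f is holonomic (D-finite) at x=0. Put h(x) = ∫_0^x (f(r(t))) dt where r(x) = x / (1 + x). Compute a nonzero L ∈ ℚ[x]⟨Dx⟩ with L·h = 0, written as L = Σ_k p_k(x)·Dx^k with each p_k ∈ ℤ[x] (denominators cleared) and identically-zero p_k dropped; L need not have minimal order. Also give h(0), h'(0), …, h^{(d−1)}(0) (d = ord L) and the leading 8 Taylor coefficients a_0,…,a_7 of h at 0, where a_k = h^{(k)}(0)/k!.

L = 4·Dx + (2 + 6·x + 6·x^2 + 2·x^3)·Dx^2 + (1 + 4·x + 6·x^2 + 4·x^3 + x^4)·Dx^3  (order 3).
h: a_k = 0, 2, 0, -4/3, 2, -32/15, 16/9, -44/45, …
ICs: h(0) = 0, h′(0) = 2, h′′(0) = 0.

f: a_k = 2, 0, -4, 0, 4/3, 0, -8/45, 0, …
f∘r: x↦r, Dx↦Dx/r' in L_f ⇒ L₀.
Integrate: L := L₀·Dx.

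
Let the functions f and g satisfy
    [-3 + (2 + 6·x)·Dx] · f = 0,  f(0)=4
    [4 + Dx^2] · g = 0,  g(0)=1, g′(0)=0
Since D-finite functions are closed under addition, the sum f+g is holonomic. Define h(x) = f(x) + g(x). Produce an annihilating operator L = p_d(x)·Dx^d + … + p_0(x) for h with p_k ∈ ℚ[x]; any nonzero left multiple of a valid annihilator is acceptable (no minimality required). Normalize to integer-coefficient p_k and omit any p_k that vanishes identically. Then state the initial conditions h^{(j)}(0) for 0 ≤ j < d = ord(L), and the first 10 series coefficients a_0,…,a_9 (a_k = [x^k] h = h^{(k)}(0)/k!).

f: a_k = 4, 6, -9/2, 27/4, -405/32, 1701/64, -15309/256, 72171/512, -2814669/8192, 14073345/16384, …
g: a_k = 1, 0, -2, 0, 2/3, 0, -4/45, 0, 2/315, 0, …
Weyl lclm of L_f,L_g ⇒ L₀ (ord ≤ 3).
L = (-516 - 1152·x - 1728·x^2) + (56 + 936·x + 3456·x^2 + 3456·x^3)·Dx + (-129 - 288·x - 432·x^2)·Dx^2 + (14 + 234·x + 864·x^2 + 864·x^3)·Dx^3  (order 3).
h: a_k = 5, 6, -13/2, 27/4, -1151/96, 1701/64, -689929/11520, 72171/512, -886604351/2580480, 14073345/16384, …
ICs: h(0) = 5, h′(0) = 6, h′′(0) = -13.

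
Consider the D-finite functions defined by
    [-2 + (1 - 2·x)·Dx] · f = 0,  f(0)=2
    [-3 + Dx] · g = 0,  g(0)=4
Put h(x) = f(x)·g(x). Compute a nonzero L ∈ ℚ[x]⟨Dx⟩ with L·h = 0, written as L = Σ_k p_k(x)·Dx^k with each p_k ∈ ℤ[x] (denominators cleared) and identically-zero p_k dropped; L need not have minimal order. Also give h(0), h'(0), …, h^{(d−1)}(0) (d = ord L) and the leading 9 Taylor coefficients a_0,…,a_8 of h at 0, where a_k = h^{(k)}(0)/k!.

L = (5 - 6·x) + (-1 + 2·x)·Dx  (order 1).
h: a_k = 8, 40, 116, 268, 563, 5711/5, 4585/2, 321193/70, 5139817/560, …
ICs: h(0) = 8.

f: a_k = 2, 4, 8, 16, 32, 64, 128, 256, 512, …
g: a_k = 4, 12, 18, 18, 27/2, 81/10, 81/20, 243/140, 729/1120, …
L₀ := L_f ⊗_s L_g (sym. prod.), ord ≤ 1.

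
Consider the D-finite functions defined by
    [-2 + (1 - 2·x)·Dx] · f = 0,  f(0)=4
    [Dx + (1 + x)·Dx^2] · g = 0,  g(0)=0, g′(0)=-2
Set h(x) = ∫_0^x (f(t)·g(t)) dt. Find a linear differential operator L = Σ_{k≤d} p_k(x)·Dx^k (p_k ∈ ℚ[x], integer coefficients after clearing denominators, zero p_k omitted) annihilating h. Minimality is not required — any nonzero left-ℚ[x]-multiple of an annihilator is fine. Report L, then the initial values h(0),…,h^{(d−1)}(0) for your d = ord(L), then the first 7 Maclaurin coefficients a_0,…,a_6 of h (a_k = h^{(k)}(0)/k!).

L = 2·Dx + (3 + 6·x)·Dx^2 + (-1 + x + 2·x^2)·Dx^3  (order 3).
h: a_k = 0, 0, -4, -4, -20/3, -154/15, -782/45, …
ICs: h(0) = 0, h′(0) = 0, h′′(0) = -8.

f: a_k = 4, 8, 16, 32, 64, 128, 256, …
g: a_k = 0, -2, 1, -2/3, 1/2, -2/5, 1/3, …
f·g: L₀ = L_f ⊗_s L_g, ord ≤ 1·2.
h=∫₀ˣh₀: take L = L₀·Dx.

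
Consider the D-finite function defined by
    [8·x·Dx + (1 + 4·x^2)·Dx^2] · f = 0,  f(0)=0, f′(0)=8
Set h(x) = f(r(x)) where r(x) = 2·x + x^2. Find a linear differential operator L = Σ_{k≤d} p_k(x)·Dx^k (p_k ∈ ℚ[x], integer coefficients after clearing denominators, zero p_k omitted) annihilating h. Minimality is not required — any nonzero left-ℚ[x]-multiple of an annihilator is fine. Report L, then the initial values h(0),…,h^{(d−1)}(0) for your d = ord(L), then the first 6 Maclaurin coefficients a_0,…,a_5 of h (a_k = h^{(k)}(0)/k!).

f: a_k = 0, 8, 0, -32/3, 0, 128/5, …
h₀=f(r): pull back L_f along r ⇒ L₀.
L = (-1 + 32·x + 64·x^2 + 48·x^3 + 12·x^4)·Dx + (1 + x + 16·x^2 + 32·x^3 + 20·x^4 + 4·x^5)·Dx^2  (order 2).
h: a_k = 0, 16, 8, -256/3, -128, 3776/5, …
ICs: h(0) = 0, h′(0) = 16.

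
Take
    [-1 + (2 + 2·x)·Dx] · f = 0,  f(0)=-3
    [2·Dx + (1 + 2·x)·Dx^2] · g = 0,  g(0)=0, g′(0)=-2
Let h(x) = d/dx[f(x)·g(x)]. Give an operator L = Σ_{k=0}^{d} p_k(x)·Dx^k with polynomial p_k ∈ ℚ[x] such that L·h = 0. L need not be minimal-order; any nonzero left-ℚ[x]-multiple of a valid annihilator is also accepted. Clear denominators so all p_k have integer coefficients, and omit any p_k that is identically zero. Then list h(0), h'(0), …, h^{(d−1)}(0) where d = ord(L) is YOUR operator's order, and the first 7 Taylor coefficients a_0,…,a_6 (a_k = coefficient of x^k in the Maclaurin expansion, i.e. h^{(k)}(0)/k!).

f: a_k = -3, -3/2, 3/8, -3/16, 15/128, -21/256, 63/1024, …
g: a_k = 0, -2, 2, -8/3, 4, -32/5, 32/3, …
L₀ := L_f ⊗_s L_g (sym. prod.), ord ≤ 2.
Differentiate: ansatz ord ≤ ord L₀ ⇒ L.
L = (-11 - 4·x + 4·x^2) + (-28 - 36·x + 24·x^2 + 32·x^3)·Dx + (-4 - 8·x + 12·x^2 + 32·x^3 + 16·x^4)·Dx^2  (order 2).
h: a_k = 6, -6, 51/4, -55/2, 3709/64, -38403/320, 629127/2560, …
ICs: h(0) = 6, h′(0) = -6.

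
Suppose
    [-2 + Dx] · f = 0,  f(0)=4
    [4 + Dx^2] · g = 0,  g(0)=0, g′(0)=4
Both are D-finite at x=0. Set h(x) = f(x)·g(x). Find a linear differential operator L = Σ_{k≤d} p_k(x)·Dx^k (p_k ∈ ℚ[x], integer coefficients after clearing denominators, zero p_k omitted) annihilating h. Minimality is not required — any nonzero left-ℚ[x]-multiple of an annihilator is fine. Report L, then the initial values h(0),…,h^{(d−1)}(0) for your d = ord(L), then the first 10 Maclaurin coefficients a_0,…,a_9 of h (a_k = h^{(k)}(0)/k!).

f: a_k = 4, 8, 8, 16/3, 8/3, 16/15, 16/45, 32/315, 8/315, 16/2835, …
g: a_k = 0, 4, 0, -8/3, 0, 8/15, 0, -16/315, 0, 8/2835, …
L₀ := L_f ⊗_s L_g (sym. prod.), ord ≤ 2.
L = 8 - 4·Dx + Dx^2  (order 2).
h: a_k = 0, 16, 32, 64/3, 0, -128/15, -256/45, -512/315, 0, 512/2835, …
ICs: h(0) = 0, h′(0) = 16.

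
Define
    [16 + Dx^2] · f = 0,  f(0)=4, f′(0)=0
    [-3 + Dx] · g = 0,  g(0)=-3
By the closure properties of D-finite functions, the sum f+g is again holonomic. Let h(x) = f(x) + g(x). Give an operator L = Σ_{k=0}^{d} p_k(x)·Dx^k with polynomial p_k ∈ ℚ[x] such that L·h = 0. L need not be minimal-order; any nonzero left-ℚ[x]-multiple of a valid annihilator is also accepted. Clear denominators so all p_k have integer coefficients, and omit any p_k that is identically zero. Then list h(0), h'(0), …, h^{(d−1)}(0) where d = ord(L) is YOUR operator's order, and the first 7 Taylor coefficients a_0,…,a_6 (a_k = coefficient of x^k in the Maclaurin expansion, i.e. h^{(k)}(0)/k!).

L = -48 + 16·Dx - 3·Dx^2 + Dx^3  (order 3).
h: a_k = 1, -9, -91/2, -27/2, 781/24, -243/40, -18571/720, …
ICs: h(0) = 1, h′(0) = -9, h′′(0) = -91.

f: a_k = 4, 0, -32, 0, 128/3, 0, -1024/45, …
g: a_k = -3, -9, -27/2, -27/2, -81/8, -243/40, -243/80, …
f+g: L₀ = lclm(L_f,L_g), ord ≤ 2+1.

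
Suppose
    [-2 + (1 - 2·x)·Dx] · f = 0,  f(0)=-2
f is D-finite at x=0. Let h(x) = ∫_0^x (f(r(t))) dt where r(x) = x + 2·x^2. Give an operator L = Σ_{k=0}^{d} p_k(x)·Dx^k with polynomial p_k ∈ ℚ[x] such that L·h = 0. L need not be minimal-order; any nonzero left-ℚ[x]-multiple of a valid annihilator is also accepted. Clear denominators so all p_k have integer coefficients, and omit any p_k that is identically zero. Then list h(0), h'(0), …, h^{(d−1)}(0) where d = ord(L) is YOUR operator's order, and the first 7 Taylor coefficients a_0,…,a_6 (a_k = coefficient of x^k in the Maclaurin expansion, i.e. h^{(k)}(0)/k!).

L = (2 + 8·x)·Dx + (-1 + 2·x + 4·x^2)·Dx^2  (order 2).
h: a_k = 0, -2, -2, -16/3, -12, -32, -256/3, …
ICs: h(0) = 0, h′(0) = -2.

f: a_k = -2, -4, -8, -16, -32, -64, -128, …
h₀=f(r): pull back L_f along r ⇒ L₀.
h=∫₀ˣh₀: take L = L₀·Dx.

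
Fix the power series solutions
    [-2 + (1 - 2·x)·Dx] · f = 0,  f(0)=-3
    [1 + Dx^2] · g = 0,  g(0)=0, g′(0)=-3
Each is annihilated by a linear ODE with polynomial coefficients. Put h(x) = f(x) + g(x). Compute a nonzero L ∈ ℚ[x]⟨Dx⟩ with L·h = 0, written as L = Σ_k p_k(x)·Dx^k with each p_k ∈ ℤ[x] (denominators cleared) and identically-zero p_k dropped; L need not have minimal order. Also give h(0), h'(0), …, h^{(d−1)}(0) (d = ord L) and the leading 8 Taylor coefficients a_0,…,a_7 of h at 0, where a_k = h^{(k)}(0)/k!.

f: a_k = -3, -6, -12, -24, -48, -96, -192, -384, …
g: a_k = 0, -3, 0, 1/2, 0, -1/40, 0, 1/1680, …
L₀ := lclm(L_f,L_g); ord L₀ ≤ 1+2.
L = (50 - 8·x + 8·x^2) + (-9 + 22·x - 12·x^2 + 8·x^3)·Dx + (50 - 8·x + 8·x^2)·Dx^2 + (-9 + 22·x - 12·x^2 + 8·x^3)·Dx^3  (order 3).
h: a_k = -3, -9, -12, -47/2, -48, -3841/40, -192, -645119/1680, …
ICs: h(0) = -3, h′(0) = -9, h′′(0) = -24.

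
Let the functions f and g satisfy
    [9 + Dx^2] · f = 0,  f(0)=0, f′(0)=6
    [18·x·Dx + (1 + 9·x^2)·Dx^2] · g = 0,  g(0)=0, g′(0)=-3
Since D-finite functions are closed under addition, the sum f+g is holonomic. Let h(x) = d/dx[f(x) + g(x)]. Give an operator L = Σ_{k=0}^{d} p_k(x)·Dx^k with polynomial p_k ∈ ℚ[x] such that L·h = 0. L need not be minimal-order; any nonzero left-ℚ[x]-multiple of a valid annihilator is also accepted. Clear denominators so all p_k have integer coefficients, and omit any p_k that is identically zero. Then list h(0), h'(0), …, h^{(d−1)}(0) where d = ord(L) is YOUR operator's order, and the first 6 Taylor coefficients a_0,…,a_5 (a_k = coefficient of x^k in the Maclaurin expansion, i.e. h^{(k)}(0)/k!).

L = (-1782·x + 20412·x^3 + 13122·x^5) + (-9 + 567·x^2 + 6561·x^4 + 6561·x^6)·Dx + (-198·x + 2268·x^3 + 1458·x^5)·Dx^2 + (-1 + 63·x^2 + 729·x^4 + 729·x^6)·Dx^3  (order 3).
h: a_k = 3, 0, 0, 0, -891/4, 0, …
ICs: h(0) = 3, h′(0) = 0, h′′(0) = 0.

f: a_k = 0, 6, 0, -9, 0, 81/20, …
g: a_k = 0, -3, 0, 9, 0, -243/5, …
L₀ := lclm(L_f,L_g); ord L₀ ≤ 2+2.
h₀' ⇒ L via d/dx closure of L₀.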